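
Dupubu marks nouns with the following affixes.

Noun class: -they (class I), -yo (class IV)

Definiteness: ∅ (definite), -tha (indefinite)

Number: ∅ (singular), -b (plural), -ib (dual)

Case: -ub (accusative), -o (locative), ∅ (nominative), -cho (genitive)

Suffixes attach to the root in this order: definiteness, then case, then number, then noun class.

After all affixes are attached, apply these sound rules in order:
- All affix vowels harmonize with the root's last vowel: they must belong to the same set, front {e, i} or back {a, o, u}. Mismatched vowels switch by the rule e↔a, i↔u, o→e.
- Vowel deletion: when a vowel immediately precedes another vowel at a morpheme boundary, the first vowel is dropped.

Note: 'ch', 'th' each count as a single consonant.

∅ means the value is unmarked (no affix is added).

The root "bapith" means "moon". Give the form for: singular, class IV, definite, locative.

definiteness = definite: zero marking, form stays bapith.
Attach case locative -o → bapitho.
number = singular: zero marking, form stays bapitho.
Attach noun class class IV -yo → bapithoyo.
Apply vowel harmony: bapithoyo → bapitheye.
Vowel deletion: no change.

bapitheye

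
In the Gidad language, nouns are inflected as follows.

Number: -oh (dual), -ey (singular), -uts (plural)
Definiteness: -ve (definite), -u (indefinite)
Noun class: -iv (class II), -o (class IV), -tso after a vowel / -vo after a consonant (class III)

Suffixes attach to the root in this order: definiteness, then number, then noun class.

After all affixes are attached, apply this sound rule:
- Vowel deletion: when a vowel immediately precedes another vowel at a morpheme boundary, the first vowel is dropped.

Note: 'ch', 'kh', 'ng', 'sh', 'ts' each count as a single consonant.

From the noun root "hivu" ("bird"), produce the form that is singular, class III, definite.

hivuveyvo

Attach definiteness definite -ve → hivuve.
Attach number singular -ey → hivuveey.
Attach noun class class III -vo (after consonant 'y') → hivuveeyvo.
Apply vowel deletion: hivuveeyvo → hivuveyvo.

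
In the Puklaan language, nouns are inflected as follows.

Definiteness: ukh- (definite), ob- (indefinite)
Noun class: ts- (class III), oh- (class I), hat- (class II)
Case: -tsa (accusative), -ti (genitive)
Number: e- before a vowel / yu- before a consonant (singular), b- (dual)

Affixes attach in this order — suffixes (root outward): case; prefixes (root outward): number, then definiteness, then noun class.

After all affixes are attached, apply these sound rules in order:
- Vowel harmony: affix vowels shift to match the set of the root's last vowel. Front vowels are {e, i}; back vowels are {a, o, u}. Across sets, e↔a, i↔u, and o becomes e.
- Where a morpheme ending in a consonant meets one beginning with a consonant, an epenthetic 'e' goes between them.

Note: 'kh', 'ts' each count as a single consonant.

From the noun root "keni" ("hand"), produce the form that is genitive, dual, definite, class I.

Attach number dual b- → bkeni.
Attach case genitive -ti → bkeniti.
Attach definiteness definite ukh- → ukhbkeniti.
Attach noun class class I oh- → ohukhbkeniti.
Apply vowel harmony: ohukhbkeniti → ehikhbkeniti.
Apply epenthesis: ehikhbkeniti → ehikhebekeniti.

ehikhebekeniti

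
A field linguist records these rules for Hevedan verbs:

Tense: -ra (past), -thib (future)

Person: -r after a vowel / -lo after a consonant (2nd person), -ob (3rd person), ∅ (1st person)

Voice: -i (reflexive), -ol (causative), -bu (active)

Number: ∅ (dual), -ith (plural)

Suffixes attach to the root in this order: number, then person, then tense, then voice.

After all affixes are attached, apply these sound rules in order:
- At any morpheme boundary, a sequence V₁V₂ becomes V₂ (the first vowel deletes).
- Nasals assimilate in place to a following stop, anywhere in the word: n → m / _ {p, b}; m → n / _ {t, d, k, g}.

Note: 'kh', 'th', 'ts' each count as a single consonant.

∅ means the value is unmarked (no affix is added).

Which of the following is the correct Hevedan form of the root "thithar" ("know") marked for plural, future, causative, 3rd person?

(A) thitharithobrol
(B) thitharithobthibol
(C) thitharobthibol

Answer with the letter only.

Attach number plural -ith → thitharith.
Attach person 3rd person -ob → thitharithob.
Attach tense future -thib → thitharithobthib.
Attach voice causative -ol → thitharithobthibol.
Vowel deletion: no change.
Nasal assimilation: no change.
So the correct form is thitharithobthibol, option (B).
(C) thitharobthibol is wrong: it uses dual instead of plural for number.
(A) thitharithobrol is wrong: it uses past instead of future for tense.

B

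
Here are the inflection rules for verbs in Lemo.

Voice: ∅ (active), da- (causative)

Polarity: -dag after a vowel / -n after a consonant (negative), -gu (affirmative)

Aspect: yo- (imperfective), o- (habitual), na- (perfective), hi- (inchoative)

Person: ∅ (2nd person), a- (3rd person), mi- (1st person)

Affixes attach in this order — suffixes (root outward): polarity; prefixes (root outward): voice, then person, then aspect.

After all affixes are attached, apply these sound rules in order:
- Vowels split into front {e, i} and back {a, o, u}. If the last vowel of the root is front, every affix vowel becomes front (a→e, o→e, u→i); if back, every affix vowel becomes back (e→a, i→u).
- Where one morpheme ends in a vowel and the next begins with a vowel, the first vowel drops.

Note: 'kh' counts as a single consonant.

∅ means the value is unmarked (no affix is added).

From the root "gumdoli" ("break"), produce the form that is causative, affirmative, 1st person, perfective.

Attach polarity affirmative -gu → gumdoligu.
Attach voice causative da- → dagumdoligu.
Attach person 1st person mi- → midagumdoligu.
Attach aspect perfective na- → namidagumdoligu.
Apply vowel harmony: namidagumdoligu → nemidegumdoligi.
Vowel deletion: no change.

nemidegumdoligi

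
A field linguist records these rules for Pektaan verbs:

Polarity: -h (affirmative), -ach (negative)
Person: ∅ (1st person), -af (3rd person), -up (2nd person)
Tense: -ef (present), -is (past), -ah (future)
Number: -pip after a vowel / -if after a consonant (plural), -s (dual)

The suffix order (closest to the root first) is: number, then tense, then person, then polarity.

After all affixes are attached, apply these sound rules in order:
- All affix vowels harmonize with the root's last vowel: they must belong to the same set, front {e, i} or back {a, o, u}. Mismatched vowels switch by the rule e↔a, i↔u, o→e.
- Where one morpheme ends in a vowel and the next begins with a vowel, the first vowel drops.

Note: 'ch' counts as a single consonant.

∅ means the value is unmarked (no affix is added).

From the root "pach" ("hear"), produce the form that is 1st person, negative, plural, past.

pachufusach

Attach number plural -if (after consonant 'ch') → pachif.
Attach tense past -is → pachifis.
person = 1st person: zero marking, form stays pachifis.
Attach polarity negative -ach → pachifisach.
Apply vowel harmony: pachifisach → pachufusach.
Vowel deletion: no change.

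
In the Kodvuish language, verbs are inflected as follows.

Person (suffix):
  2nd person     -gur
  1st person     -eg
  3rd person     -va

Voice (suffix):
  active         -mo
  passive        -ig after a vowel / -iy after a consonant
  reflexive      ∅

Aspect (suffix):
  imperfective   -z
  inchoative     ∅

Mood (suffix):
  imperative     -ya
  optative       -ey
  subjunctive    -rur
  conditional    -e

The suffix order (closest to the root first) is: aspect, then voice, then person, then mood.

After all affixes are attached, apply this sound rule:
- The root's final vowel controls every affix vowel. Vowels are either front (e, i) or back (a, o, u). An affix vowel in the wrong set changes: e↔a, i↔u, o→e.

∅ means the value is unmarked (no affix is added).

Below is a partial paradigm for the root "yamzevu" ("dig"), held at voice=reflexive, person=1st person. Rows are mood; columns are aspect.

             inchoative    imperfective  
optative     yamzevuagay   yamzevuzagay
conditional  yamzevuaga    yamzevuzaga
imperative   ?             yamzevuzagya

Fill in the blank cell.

aspect = inchoative: zero marking, form stays yamzevu.
voice = reflexive: zero marking, form stays yamzevu.
Attach person 1st person -eg → yamzevueg.
Attach mood imperative -ya → yamzevuegya.
Apply vowel harmony: yamzevuegya → yamzevuagya.

yamzevuagya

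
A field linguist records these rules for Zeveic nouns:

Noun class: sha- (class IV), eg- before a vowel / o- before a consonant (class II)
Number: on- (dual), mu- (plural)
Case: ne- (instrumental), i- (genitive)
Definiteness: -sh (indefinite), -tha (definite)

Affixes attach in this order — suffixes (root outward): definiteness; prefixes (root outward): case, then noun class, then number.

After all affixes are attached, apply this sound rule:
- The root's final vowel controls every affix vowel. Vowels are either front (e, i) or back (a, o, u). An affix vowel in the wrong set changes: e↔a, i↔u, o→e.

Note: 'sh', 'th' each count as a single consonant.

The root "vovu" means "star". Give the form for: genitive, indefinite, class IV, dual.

onshauvovush

Attach case genitive i- → ivovu.
Attach definiteness indefinite -sh → ivovush.
Attach noun class class IV sha- → shaivovush.
Attach number dual on- → onshaivovush.
Apply vowel harmony: onshaivovush → onshauvovush.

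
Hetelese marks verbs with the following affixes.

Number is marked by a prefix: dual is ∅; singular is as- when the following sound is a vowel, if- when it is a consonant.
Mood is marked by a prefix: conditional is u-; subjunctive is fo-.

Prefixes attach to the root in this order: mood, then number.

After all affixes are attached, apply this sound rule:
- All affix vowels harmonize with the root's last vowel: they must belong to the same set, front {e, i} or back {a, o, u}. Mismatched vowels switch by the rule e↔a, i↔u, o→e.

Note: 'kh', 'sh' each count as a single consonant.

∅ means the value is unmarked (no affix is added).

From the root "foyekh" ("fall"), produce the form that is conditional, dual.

Attach mood conditional u- → ufoyekh.
number = dual: zero marking, form stays ufoyekh.
Apply vowel harmony: ufoyekh → ifoyekh.

ifoyekh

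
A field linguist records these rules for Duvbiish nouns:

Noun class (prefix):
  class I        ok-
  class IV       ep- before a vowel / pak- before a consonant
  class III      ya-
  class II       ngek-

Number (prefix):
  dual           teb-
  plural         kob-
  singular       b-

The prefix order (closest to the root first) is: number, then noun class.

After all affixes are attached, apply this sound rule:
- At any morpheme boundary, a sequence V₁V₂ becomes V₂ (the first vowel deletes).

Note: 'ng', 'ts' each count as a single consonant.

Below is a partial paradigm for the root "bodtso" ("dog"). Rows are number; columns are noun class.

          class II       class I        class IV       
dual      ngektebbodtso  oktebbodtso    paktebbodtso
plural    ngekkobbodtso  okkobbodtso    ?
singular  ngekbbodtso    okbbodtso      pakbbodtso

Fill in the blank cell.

pakkobbodtso

Attach number plural kob- → kobbodtso.
Attach noun class class IV pak- (before consonant 'k') → pakkobbodtso.
Vowel deletion: no change.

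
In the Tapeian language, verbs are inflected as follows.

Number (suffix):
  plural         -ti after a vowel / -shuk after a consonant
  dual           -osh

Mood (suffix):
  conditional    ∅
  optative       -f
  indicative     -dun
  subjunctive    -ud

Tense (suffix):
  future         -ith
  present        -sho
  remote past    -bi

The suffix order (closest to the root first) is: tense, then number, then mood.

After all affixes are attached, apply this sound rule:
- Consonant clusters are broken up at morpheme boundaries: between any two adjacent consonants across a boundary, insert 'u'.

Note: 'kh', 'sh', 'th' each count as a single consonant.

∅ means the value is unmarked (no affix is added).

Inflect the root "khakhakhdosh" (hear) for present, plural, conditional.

Attach tense present -sho → khakhakhdoshsho.
Attach number plural -ti (after vowel 'o') → khakhakhdoshshoti.
mood = conditional: zero marking, form stays khakhakhdoshshoti.
Apply epenthesis: khakhakhdoshshoti → khakhakhdoshushoti.

khakhakhdoshushoti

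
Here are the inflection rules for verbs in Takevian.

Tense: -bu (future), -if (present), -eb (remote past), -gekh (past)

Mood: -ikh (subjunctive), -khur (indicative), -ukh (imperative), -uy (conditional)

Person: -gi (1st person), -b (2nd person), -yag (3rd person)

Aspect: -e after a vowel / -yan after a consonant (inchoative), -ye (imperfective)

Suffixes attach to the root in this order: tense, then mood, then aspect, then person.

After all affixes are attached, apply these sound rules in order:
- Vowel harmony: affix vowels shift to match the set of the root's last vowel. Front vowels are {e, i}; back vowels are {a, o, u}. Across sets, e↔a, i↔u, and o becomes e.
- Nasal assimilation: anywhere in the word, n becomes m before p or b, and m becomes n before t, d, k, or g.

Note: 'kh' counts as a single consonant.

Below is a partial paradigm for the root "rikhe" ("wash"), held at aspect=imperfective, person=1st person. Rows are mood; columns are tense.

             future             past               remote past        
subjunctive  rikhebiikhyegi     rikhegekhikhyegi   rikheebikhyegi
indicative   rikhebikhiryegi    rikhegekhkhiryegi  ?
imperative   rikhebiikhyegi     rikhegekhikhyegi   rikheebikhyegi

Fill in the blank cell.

Attach tense remote past -eb → rikheeb.
Attach mood indicative -khur → rikheebkhur.
Attach aspect imperfective -ye → rikheebkhurye.
Attach person 1st person -gi → rikheebkhuryegi.
Apply vowel harmony: rikheebkhuryegi → rikheebkhiryegi.
Nasal assimilation: no change.

rikheebkhiryegi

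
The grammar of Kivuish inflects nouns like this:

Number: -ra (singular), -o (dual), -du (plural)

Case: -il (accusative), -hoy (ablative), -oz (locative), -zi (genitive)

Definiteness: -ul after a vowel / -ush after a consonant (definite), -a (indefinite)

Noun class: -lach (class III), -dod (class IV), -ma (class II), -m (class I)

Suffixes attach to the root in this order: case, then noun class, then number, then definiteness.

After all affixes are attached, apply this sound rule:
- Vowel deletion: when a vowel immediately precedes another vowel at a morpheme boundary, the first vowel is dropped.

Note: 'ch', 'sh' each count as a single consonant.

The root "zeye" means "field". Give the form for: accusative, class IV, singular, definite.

Attach case accusative -il → zeyeil.
Attach noun class class IV -dod → zeyeildod.
Attach number singular -ra → zeyeildodra.
Attach definiteness definite -ul (after vowel 'a') → zeyeildodraul.
Apply vowel deletion: zeyeildodraul → zeyildodrul.

zeyildodrul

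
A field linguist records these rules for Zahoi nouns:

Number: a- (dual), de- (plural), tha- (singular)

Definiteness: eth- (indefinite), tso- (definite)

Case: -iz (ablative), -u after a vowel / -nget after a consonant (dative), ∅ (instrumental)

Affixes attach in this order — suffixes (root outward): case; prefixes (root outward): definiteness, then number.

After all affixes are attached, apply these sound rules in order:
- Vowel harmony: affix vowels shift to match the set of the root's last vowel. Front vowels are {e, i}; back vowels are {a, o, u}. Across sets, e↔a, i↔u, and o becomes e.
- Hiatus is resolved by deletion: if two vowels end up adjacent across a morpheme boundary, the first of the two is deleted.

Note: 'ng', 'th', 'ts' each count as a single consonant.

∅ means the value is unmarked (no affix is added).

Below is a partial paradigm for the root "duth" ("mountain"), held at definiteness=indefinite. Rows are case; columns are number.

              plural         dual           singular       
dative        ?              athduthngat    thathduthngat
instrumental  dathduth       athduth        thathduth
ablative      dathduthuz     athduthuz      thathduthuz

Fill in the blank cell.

Attach case dative -nget (after consonant 'th') → duthnget.
Attach definiteness indefinite eth- → ethduthnget.
Attach number plural de- → deethduthnget.
Apply vowel harmony: deethduthnget → daathduthngat.
Apply vowel deletion: daathduthngat → dathduthngat.

dathduthngat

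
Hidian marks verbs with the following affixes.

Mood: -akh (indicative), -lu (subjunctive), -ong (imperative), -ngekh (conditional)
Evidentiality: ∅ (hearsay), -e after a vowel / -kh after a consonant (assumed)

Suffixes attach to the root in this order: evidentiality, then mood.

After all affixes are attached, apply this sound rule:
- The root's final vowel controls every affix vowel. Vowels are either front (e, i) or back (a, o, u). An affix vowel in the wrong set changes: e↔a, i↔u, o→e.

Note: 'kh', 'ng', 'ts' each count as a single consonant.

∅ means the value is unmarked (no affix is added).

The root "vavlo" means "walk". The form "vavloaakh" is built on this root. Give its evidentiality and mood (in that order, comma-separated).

Segment: vavlo-e-akh.
evidentiality: -e/kh → assumed.
mood: -akh → indicative.

assumed, indicative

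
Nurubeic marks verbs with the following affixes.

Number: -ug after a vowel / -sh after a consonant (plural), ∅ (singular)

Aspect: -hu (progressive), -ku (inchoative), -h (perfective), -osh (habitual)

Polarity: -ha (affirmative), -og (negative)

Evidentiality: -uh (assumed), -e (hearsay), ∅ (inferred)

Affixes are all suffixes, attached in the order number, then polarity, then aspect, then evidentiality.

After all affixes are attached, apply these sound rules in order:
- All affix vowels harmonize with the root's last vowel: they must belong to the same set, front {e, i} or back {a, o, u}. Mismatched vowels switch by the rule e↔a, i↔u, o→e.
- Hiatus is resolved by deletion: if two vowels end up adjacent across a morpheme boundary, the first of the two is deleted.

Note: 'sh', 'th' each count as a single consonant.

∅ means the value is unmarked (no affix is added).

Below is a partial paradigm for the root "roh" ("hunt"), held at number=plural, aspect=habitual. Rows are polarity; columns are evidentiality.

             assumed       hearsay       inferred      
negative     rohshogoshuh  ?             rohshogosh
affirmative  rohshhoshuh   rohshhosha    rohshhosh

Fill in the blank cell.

rohshogosha

Attach number plural -sh (after consonant 'h') → rohsh.
Attach polarity negative -og → rohshog.
Attach aspect habitual -osh → rohshogosh.
Attach evidentiality hearsay -e → rohshogoshe.
Apply vowel harmony: rohshogoshe → rohshogosha.
Vowel deletion: no change.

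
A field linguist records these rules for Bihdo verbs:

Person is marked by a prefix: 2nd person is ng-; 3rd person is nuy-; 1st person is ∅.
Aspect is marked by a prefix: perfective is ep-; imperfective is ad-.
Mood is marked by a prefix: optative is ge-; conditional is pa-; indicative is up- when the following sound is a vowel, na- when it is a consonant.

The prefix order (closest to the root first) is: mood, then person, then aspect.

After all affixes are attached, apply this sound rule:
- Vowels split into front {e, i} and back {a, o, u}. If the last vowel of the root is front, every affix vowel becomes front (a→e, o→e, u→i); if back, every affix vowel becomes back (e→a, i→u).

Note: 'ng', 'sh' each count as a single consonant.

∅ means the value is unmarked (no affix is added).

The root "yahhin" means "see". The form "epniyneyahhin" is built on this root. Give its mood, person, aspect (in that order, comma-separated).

Segment: ep-nuy-na-yahhin.
mood: up/na- → indicative.
person: nuy- → 3rd person.
aspect: ep- → perfective.

indicative, 3rd person, perfective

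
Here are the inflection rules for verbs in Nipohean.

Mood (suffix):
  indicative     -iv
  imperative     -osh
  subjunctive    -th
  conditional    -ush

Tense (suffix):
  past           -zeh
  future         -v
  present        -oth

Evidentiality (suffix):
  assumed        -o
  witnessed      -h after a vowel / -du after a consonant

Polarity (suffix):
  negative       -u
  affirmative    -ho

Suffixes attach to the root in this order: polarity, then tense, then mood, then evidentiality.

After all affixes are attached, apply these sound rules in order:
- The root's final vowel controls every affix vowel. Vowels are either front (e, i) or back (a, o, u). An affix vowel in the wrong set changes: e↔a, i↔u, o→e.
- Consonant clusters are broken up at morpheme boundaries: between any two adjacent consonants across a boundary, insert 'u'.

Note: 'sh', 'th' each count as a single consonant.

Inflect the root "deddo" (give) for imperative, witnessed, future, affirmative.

deddohovoshudu

Attach polarity affirmative -ho → deddoho.
Attach tense future -v → deddohov.
Attach mood imperative -osh → deddohovosh.
Attach evidentiality witnessed -du (after consonant 'sh') → deddohovoshdu.
Vowel harmony: no change.
Apply epenthesis: deddohovoshdu → deddohovoshudu.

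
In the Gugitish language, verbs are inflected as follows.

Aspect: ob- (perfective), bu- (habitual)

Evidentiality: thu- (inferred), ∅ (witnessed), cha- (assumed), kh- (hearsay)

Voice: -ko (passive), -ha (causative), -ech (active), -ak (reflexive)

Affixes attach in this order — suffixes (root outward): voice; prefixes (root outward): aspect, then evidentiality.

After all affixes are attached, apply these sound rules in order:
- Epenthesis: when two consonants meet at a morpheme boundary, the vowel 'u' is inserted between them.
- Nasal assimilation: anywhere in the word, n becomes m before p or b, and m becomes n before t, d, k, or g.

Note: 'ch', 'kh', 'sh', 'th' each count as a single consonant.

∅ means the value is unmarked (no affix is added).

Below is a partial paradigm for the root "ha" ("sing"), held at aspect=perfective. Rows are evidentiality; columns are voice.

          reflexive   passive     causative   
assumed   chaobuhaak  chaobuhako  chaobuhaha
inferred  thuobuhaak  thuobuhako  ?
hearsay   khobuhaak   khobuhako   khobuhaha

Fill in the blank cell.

thuobuhaha

Attach voice causative -ha → haha.
Attach aspect perfective ob- → obhaha.
Attach evidentiality inferred thu- → thuobhaha.
Apply epenthesis: thuobhaha → thuobuhaha.
Nasal assimilation: no change.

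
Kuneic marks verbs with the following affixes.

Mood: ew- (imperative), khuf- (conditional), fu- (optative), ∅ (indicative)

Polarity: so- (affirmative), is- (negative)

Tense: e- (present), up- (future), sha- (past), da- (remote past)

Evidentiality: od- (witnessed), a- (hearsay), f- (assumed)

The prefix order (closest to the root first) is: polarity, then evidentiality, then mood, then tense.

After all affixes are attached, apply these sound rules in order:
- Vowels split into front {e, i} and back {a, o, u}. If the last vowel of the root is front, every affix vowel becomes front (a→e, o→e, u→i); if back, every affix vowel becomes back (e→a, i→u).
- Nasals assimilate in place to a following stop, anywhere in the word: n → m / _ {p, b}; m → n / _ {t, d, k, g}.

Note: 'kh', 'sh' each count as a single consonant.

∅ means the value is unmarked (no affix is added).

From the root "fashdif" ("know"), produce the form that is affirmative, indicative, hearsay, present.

eesefashdif

Attach polarity affirmative so- → sofashdif.
Attach evidentiality hearsay a- → asofashdif.
mood = indicative: zero marking, form stays asofashdif.
Attach tense present e- → easofashdif.
Apply vowel harmony: easofashdif → eesefashdif.
Nasal assimilation: no change.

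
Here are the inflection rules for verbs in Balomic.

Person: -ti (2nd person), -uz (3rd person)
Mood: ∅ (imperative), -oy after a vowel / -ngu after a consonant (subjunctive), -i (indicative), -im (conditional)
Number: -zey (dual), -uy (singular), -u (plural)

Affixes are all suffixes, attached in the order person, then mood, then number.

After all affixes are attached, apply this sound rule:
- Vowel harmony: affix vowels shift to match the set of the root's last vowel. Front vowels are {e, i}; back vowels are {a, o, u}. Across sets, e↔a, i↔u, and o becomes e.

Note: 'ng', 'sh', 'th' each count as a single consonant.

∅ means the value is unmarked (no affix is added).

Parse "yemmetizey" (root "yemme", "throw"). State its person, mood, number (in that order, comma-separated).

Segment: yemme-ti-zey.
person: -ti → 2nd person.
mood: ∅ → imperative.
number: -zey → dual.

2nd person, imperative, dual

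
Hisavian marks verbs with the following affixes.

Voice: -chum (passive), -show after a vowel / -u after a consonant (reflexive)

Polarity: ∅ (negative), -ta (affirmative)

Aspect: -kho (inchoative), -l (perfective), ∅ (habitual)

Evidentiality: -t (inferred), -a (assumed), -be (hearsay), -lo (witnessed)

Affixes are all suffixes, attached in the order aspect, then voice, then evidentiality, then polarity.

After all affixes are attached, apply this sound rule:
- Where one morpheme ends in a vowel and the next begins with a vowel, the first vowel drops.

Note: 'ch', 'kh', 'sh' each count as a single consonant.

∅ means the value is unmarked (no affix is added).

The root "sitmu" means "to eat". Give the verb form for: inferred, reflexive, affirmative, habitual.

sitmushowtta

aspect = habitual: zero marking, form stays sitmu.
Attach voice reflexive -show (after vowel 'u') → sitmushow.
Attach evidentiality inferred -t → sitmushowt.
Attach polarity affirmative -ta → sitmushowtta.
Vowel deletion: no change.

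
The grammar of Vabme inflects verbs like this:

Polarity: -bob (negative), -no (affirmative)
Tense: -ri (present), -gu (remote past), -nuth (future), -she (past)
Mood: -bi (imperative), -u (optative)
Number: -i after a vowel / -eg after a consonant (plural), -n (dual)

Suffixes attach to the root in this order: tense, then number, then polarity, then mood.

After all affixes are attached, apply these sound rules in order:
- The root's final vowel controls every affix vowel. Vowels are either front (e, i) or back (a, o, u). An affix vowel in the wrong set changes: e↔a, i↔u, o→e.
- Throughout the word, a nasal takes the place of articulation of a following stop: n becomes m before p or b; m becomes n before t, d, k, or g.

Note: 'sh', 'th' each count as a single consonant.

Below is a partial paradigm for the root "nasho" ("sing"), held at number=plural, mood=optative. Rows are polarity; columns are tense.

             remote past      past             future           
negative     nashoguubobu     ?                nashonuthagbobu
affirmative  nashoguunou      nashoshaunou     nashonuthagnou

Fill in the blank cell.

nashoshaubobu

Attach tense past -she → nashoshe.
Attach number plural -i (after vowel 'e') → nashoshei.
Attach polarity negative -bob → nashosheibob.
Attach mood optative -u → nashosheibobu.
Apply vowel harmony: nashosheibobu → nashoshaubobu.
Nasal assimilation: no change.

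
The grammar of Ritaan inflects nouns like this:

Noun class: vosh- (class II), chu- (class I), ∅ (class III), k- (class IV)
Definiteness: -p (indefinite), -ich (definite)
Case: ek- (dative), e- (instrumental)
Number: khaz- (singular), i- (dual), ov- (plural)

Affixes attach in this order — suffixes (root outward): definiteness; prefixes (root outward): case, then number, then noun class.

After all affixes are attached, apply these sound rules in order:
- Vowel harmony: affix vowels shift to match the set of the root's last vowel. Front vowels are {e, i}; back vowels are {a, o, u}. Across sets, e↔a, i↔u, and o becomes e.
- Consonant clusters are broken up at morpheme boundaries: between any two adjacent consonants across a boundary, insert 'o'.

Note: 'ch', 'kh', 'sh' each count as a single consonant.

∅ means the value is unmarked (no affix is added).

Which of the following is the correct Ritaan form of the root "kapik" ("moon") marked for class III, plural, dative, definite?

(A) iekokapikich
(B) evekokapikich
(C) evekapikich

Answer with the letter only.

B

Attach case dative ek- → ekkapik.
Attach number plural ov- → ovekkapik.
noun class = class III: zero marking, form stays ovekkapik.
Attach definiteness definite -ich → ovekkapikich.
Apply vowel harmony: ovekkapikich → evekkapikich.
Apply epenthesis: evekkapikich → evekokapikich.
So the correct form is evekokapikich, option (B).
(A) iekokapikich is wrong: it uses dual instead of plural for number.
(C) evekapikich is wrong: it uses instrumental instead of dative for case.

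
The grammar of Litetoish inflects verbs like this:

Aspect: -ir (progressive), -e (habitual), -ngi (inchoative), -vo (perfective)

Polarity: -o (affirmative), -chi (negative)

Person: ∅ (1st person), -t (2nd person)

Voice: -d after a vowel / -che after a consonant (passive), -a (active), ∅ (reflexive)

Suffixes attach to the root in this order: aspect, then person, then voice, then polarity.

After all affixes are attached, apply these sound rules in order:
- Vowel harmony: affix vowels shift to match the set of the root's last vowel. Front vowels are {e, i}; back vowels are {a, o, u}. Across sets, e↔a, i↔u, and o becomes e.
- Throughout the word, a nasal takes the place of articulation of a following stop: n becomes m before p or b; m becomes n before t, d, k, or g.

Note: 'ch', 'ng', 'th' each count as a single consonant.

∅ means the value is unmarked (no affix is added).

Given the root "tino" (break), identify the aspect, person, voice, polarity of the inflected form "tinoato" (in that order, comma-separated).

Segment: tino-e-t-o.
aspect: -e → habitual.
person: -t → 2nd person.
voice: ∅ → reflexive.
polarity: -o → affirmative.

habitual, 2nd person, reflexive, affirmative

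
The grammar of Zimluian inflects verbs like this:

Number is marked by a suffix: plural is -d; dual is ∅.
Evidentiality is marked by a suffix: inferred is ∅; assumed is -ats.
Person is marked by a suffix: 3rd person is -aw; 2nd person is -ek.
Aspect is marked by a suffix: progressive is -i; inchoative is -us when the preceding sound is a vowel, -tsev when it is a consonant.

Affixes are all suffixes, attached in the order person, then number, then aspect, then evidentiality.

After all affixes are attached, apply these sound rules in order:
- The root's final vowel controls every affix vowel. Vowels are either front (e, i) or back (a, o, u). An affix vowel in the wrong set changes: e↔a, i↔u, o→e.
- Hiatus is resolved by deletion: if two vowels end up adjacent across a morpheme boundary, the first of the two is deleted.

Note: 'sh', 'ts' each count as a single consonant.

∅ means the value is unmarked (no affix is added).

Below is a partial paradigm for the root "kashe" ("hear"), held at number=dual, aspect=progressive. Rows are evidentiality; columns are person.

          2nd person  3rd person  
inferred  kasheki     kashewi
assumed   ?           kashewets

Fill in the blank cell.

kashekets

Attach person 2nd person -ek → kasheek.
number = dual: zero marking, form stays kasheek.
Attach aspect progressive -i → kasheeki.
Attach evidentiality assumed -ats → kasheekiats.
Apply vowel harmony: kasheekiats → kasheekiets.
Apply vowel deletion: kasheekiets → kashekets.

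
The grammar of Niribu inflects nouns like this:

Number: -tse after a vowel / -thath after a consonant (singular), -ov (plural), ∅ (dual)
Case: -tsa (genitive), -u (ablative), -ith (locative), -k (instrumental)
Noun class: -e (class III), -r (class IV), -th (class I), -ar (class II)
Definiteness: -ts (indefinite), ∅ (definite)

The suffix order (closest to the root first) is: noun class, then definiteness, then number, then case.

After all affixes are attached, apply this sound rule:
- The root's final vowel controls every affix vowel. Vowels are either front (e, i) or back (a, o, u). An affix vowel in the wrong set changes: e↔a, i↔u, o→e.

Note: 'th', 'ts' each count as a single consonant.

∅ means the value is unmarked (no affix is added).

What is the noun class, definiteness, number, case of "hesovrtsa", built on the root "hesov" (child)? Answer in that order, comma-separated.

Segment: hesov-r-tsa.
noun class: -r → class IV.
definiteness: ∅ → definite.
number: ∅ → dual.
case: -tsa → genitive.

class IV, definite, dual, genitive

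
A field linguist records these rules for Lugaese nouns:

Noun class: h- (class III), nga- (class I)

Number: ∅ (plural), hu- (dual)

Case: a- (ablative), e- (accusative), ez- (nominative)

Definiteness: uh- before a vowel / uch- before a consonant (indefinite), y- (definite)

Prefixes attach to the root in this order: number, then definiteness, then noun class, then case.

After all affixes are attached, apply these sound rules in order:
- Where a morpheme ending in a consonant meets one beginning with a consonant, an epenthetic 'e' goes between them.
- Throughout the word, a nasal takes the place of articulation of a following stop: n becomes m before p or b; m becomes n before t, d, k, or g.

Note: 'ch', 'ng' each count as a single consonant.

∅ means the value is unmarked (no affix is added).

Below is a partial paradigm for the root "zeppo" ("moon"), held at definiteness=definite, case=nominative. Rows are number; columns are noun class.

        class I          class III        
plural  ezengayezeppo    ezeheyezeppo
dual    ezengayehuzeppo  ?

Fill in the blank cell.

Attach number dual hu- → huzeppo.
Attach definiteness definite y- → yhuzeppo.
Attach noun class class III h- → hyhuzeppo.
Attach case nominative ez- → ezhyhuzeppo.
Apply epenthesis: ezhyhuzeppo → ezeheyehuzeppo.
Nasal assimilation: no change.

ezeheyehuzeppo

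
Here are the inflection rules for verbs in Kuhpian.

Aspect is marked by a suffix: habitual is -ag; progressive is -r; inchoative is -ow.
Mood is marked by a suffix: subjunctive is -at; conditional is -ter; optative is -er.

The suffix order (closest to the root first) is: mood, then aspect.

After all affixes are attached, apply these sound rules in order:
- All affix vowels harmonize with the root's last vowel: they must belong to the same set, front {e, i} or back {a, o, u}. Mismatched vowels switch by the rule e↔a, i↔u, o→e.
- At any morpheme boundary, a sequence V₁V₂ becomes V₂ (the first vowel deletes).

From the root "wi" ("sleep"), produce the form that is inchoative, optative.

Attach mood optative -er → wier.
Attach aspect inchoative -ow → wierow.
Apply vowel harmony: wierow → wierew.
Apply vowel deletion: wierew → werew.

werew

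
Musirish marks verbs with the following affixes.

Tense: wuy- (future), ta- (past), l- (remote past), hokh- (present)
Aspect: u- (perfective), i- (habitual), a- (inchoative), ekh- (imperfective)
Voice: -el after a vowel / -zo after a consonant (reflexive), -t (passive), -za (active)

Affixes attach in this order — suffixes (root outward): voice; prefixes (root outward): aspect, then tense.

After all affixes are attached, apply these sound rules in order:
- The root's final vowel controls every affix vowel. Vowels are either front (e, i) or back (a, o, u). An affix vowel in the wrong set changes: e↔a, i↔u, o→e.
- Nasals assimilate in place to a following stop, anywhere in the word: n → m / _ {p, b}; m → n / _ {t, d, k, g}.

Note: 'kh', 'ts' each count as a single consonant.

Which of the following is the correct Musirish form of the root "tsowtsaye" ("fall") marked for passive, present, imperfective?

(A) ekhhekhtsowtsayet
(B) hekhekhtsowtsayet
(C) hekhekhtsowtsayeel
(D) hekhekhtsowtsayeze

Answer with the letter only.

Attach aspect imperfective ekh- → ekhtsowtsaye.
Attach tense present hokh- → hokhekhtsowtsaye.
Attach voice passive -t → hokhekhtsowtsayet.
Apply vowel harmony: hokhekhtsowtsayet → hekhekhtsowtsayet.
Nasal assimilation: no change.
So the correct form is hekhekhtsowtsayet, option (B).
(D) hekhekhtsowtsayeze is wrong: it uses active instead of passive for voice.
(A) ekhhekhtsowtsayet is wrong: it has the affixes in the wrong order.
(C) hekhekhtsowtsayeel is wrong: it uses reflexive instead of passive for voice.

B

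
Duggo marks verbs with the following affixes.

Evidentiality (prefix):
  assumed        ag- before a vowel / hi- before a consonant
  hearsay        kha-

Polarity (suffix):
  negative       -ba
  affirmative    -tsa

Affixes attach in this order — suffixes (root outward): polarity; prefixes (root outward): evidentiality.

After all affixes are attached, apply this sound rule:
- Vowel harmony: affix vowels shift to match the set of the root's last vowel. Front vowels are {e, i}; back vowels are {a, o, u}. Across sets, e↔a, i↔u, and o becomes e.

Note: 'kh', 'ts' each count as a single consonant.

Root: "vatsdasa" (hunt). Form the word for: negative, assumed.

huvatsdasaba

Attach evidentiality assumed hi- (before consonant 'v') → hivatsdasa.
Attach polarity negative -ba → hivatsdasaba.
Apply vowel harmony: hivatsdasaba → huvatsdasaba.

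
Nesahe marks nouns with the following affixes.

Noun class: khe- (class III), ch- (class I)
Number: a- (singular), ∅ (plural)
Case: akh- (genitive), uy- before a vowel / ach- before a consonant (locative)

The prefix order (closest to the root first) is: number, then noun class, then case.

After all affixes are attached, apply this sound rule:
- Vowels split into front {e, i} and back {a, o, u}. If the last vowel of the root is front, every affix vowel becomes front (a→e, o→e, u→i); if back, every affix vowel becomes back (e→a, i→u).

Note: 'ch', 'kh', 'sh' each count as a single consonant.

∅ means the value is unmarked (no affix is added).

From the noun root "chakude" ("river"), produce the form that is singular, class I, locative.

Attach number singular a- → achakude.
Attach noun class class I ch- → chachakude.
Attach case locative ach- (before consonant 'ch') → achchachakude.
Apply vowel harmony: achchachakude → echchechakude.

echchechakude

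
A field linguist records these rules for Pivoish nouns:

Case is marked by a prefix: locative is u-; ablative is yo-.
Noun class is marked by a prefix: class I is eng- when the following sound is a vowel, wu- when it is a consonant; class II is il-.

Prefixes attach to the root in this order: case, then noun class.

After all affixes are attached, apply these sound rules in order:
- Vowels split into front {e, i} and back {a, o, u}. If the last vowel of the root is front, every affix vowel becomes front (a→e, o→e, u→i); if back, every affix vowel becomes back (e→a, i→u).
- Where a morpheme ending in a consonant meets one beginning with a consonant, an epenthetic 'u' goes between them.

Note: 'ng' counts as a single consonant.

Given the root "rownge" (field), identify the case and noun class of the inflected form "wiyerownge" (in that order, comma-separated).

Segment: wu-yo-rownge.
case: yo- → ablative.
noun class: eng/wu- → class I.

ablative, class I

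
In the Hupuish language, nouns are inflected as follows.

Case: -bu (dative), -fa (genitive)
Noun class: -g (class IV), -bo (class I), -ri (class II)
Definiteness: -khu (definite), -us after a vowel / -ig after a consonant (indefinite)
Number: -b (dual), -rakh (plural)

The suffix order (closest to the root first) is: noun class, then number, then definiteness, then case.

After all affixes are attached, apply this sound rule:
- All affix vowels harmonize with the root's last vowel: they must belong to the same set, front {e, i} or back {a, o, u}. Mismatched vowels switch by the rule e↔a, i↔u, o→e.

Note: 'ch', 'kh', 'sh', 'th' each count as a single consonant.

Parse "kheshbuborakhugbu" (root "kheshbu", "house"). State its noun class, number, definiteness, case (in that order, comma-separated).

class I, plural, indefinite, dative

Segment: kheshbu-bo-rakh-ig-bu.
noun class: -bo → class I.
number: -rakh → plural.
definiteness: -us/ig → indefinite.
case: -bu → dative.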